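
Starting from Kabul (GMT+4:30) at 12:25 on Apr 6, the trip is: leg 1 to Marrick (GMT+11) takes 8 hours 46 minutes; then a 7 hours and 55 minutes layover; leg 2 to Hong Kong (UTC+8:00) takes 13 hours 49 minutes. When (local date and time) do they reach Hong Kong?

22:25 on April 7

Convert departure to UTC: 12:25 − 4:30 = 07:55 UTC on Apr 6.
Add 8 hours 46 minutes leg 1 → 16:41 UTC.
Add 7 hours and 55 minutes layover in Marrick → 00:36 UTC (Apr 7).
Add 13 hours and 49 minutes leg 2 → 14:25 UTC.
Hong Kong is UTC+8:00, so local arrival = 14:25 + 8:00 = 22:25 on Apr 7.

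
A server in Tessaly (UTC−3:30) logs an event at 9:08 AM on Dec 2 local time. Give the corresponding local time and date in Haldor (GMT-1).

11:38 AM on December 2

In UTC: 9:08 AM + 3:30 = 12:38 PM on Dec 2.
Haldor is UTC−1:00: 12:38 PM − 1:00 = 11:38 AM on Dec 2.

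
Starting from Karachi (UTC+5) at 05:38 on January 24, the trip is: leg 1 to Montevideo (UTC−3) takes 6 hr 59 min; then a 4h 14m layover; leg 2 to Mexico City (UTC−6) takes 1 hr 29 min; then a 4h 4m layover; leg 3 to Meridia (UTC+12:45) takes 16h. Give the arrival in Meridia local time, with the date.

Convert departure to UTC: 05:38 − 5:00 = 00:38 UTC on Jan 24.
Add 6 hours and 59 minutes leg 1 → 07:37 UTC.
Add 4 hours 14 minutes layover in Montevideo → 11:51 UTC.
Add 1 hour 29 minutes leg 2 → 13:20 UTC.
Add 4 hours and 4 minutes layover in Mexico City → 17:24 UTC.
Add 16 hours leg 3 → 09:24 UTC (Jan 25).
Meridia is UTC+12:45, so local arrival = 09:24 + 12:45 = 22:09 on Jan 25.

22:09 on Jan 25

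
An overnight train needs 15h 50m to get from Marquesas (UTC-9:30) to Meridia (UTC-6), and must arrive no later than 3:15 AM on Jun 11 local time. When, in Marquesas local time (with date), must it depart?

7:55 AM on June 10

Target arrival in UTC: 3:15 AM + 6:00 = 9:15 AM on Jun 11.
Subtract 15 hours 50 minutes → departure 5:25 PM UTC on Jun 10.
Marquesas is UTC−9:30: 5:25 PM − 9:30 = 7:55 AM on Jun 10.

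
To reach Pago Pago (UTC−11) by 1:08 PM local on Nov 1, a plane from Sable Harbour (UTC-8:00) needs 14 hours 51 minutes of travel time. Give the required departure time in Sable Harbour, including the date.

Target arrival in UTC: 1:08 PM + 11:00 = 12:08 AM on Nov 2.
Subtract 14 hours and 51 minutes → departure 9:17 AM UTC on Nov 1.
Sable Harbour is UTC−8:00: 9:17 AM − 8:00 = 1:17 AM on Nov 1.

1:17 AM on November 1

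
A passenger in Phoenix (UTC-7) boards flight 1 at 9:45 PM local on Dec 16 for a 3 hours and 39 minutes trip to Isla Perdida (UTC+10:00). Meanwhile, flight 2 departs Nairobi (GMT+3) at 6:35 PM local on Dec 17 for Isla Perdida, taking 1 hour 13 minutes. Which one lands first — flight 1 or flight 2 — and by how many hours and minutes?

the first, by 8 hours 24 minutes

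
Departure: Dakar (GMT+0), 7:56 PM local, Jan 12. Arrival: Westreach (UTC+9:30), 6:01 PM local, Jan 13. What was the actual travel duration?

Departure is already UTC: 7:56 PM on Jan 12.
Arrival in UTC: 6:01 PM − 9:30 = 8:31 AM on Jan 13.
Elapsed = 8:31 AM − 7:56 PM (+1 day) = 12 hours 35 minutes.

12 hours 35 minutes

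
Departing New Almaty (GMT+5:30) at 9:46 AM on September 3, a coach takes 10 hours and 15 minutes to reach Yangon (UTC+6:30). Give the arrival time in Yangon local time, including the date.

Convert departure to UTC: 9:46 AM − 5:30 = 4:16 AM UTC on Sep 3.
Add 10 hours 15 minutes travel time → 2:31 PM UTC.
Yangon is UTC+6:30, so local arrival = 2:31 PM + 6:30 = 9:01 PM on Sep 3.

9:01 PM on September 3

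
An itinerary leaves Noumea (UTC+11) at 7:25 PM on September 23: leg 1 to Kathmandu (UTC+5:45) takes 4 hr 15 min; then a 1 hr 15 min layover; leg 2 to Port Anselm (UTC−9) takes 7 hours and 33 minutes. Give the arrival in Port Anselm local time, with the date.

Convert departure to UTC: 7:25 PM − 11:00 = 8:25 AM UTC on Sep 23.
Add 4 hours and 15 minutes leg 1 → 12:40 PM UTC.
Add 1 hour 15 minutes layover in Kathmandu → 1:55 PM UTC.
Add 7 hours and 33 minutes leg 2 → 9:28 PM UTC.
Port Anselm is UTC−9:00, so local arrival = 9:28 PM − 9:00 = 12:28 PM on Sep 23.

12:28 PM on September 23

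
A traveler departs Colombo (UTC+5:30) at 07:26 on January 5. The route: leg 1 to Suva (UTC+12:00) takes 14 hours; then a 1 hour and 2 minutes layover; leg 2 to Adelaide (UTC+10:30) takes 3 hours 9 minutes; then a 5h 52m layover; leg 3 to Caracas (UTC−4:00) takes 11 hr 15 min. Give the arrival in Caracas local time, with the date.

09:14 on January 6

Convert departure to UTC: 07:26 − 5:30 = 01:56 UTC on Jan 5.
Add 14 hours leg 1 → 15:56 UTC.
Add 1 hour and 2 minutes layover in Suva → 16:58 UTC.
Add 3 hours and 9 minutes leg 2 → 20:07 UTC.
Add 5 hours 52 minutes layover in Adelaide → 01:59 UTC (Jan 6).
Add 11 hours 15 minutes leg 3 → 13:14 UTC.
Caracas is UTC−4:00, so local arrival = 13:14 − 4:00 = 09:14 on Jan 6.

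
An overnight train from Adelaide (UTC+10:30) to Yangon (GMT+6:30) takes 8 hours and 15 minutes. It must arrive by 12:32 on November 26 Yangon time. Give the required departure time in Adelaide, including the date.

Target arrival in UTC: 12:32 − 6:30 = 06:02 on Nov 26.
Subtract 8 hours 15 minutes → departure 21:47 UTC on Nov 25.
Adelaide is UTC+10:30: 21:47 + 10:30 = 08:17 on Nov 26.

08:17 on November 26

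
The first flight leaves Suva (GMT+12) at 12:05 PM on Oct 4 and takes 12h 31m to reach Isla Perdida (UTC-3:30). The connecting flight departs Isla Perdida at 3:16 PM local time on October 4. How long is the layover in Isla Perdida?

6 hours 10 minutes

Convert departure to UTC: 12:05 PM − 12:00 = 12:05 AM UTC on Oct 4.
Add 12 hours and 31 minutes flight time → 12:36 PM UTC.
Isla Perdida is UTC−3:30, so local arrival = 12:36 PM − 3:30 = 9:06 AM on Oct 4.
Layover = 3:16 PM − 9:06 AM = 6 hours 10 minutes.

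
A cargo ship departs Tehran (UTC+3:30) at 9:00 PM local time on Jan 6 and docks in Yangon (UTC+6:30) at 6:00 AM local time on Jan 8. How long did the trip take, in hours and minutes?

Departure in UTC: 9:00 PM − 3:30 = 5:30 PM on Jan 6.
Arrival in UTC: 6:00 AM − 6:30 = 11:30 PM on Jan 7.
Elapsed = 11:30 PM − 5:30 PM (+1 day) = 30 hours.

30 hours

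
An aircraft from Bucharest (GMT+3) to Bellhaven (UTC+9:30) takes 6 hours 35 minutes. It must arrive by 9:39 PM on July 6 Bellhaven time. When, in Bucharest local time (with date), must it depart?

8:34 AM on July 6

Target arrival in UTC: 9:39 PM − 9:30 = 12:09 PM on Jul 6.
Subtract 6 hours and 35 minutes → departure 5:34 AM UTC on Jul 6.
Bucharest is UTC+3:00: 5:34 AM + 3:00 = 8:34 AM on Jul 6.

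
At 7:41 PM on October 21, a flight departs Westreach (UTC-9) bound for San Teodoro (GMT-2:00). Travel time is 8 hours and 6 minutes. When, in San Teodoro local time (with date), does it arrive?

10:47 AM on Oct 22

San Teodoro is 7:00 ahead of Westreach.
After 8 hours and 6 minutes it is 3:47 AM (Oct 22) in Westreach.
Shift by the zone difference: 3:47 AM + 7:00 = 10:47 AM on Oct 22 in San Teodoro.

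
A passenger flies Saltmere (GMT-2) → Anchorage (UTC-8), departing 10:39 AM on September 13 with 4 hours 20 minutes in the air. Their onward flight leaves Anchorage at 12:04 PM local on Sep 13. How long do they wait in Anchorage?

3 hours 5 minutes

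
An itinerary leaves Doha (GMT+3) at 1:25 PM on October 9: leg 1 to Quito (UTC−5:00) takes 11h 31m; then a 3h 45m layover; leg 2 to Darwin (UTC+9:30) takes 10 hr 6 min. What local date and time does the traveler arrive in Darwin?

Convert departure to UTC: 1:25 PM − 3:00 = 10:25 AM UTC on Oct 9.
Add 11 hours 31 minutes leg 1 → 9:56 PM UTC.
Add 3 hours and 45 minutes layover in Quito → 1:41 AM UTC (Oct 10).
Add 10 hours 6 minutes leg 2 → 11:47 AM UTC.
Darwin is UTC+9:30, so local arrival = 11:47 AM + 9:30 = 9:17 PM on Oct 10.

9:17 PM on October 10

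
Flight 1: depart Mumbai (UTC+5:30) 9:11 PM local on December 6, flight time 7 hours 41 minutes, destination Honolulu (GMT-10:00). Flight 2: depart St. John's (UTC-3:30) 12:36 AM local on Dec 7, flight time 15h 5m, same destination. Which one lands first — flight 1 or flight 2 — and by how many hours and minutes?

Flight 1 in UTC: 9:11 PM − 5:30 = 3:41 PM on Dec 6.
+7 hours and 41 minutes → arrive 11:22 PM UTC on Dec 6.
Flight 2 in UTC: 12:36 AM + 3:30 = 4:06 AM on Dec 7.
+15 hours 5 minutes → arrive 7:11 PM UTC on Dec 7.
Flight 1 lands earlier by 19 hours 49 minutes.

the first, by 19 hours 49 minutes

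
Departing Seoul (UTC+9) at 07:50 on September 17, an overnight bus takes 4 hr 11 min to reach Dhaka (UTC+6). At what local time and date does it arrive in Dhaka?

09:01 on September 17

Convert departure to UTC: 07:50 − 9:00 = 22:50 UTC on Sep 16.
Add 4 hours and 11 minutes travel time → 03:01 UTC (Sep 17).
Dhaka is UTC+6:00, so local arrival = 03:01 + 6:00 = 09:01 on Sep 17.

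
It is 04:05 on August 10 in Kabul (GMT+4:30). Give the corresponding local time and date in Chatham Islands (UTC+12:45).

In UTC: 04:05 − 4:30 = 23:35 on Aug 9.
Chatham Islands is UTC+12:45: 23:35 + 12:45 = 12:20 on Aug 10.

12:20 on Aug 10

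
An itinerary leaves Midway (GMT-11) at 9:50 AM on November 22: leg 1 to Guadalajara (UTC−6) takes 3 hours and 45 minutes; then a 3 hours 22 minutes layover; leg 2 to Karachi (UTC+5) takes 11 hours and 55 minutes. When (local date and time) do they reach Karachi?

Convert departure to UTC: 9:50 AM + 11:00 = 8:50 PM UTC on Nov 22.
Add 3 hours and 45 minutes leg 1 → 12:35 AM UTC (Nov 23).
Add 3 hours and 22 minutes layover in Guadalajara → 3:57 AM UTC.
Add 11 hours 55 minutes leg 2 → 3:52 PM UTC.
Karachi is UTC+5:00, so local arrival = 3:52 PM + 5:00 = 8:52 PM on Nov 23.

8:52 PM on Nov 23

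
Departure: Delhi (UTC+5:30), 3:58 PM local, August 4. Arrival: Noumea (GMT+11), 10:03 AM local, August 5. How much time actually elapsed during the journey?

Departure in UTC: 3:58 PM − 5:30 = 10:28 AM on Aug 4.
Arrival in UTC: 10:03 AM − 11:00 = 11:03 PM on Aug 4.
Elapsed = 11:03 PM − 10:28 AM = 12 hours 35 minutes.

12 hours 35 minutes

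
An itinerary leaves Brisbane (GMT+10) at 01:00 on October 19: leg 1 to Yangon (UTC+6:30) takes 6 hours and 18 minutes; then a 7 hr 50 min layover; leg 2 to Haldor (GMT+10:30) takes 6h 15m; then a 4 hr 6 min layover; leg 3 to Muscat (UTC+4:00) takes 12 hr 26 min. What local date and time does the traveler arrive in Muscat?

07:55 on Oct 20

Convert departure to UTC: 01:00 − 10:00 = 15:00 UTC on Oct 18.
Add 6 hours 18 minutes leg 1 → 21:18 UTC.
Add 7 hours 50 minutes layover in Yangon → 05:08 UTC (Oct 19).
Add 6 hours 15 minutes leg 2 → 11:23 UTC.
Add 4 hours and 6 minutes layover in Haldor → 15:29 UTC.
Add 12 hours and 26 minutes leg 3 → 03:55 UTC (Oct 20).
Muscat is UTC+4:00, so local arrival = 03:55 + 4:00 = 07:55 on Oct 20.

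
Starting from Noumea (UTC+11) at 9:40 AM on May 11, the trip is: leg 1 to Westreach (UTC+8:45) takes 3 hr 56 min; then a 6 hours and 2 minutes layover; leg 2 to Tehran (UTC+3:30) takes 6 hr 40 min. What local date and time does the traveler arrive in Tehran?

6:48 PM on May 11

Convert departure to UTC: 9:40 AM − 11:00 = 10:40 PM UTC on May 10.
Add 3 hours and 56 minutes leg 1 → 2:36 AM UTC (May 11).
Add 6 hours and 2 minutes layover in Westreach → 8:38 AM UTC.
Add 6 hours and 40 minutes leg 2 → 3:18 PM UTC.
Tehran is UTC+3:30, so local arrival = 3:18 PM + 3:30 = 6:48 PM on May 11.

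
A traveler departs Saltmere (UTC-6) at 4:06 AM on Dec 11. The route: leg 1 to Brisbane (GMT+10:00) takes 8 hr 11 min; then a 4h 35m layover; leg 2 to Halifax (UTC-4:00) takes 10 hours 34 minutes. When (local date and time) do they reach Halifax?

5:26 AM on December 12

Convert departure to UTC: 4:06 AM + 6:00 = 10:06 AM UTC on Dec 11.
Add 8 hours 11 minutes leg 1 → 6:17 PM UTC.
Add 4 hours 35 minutes layover in Brisbane → 10:52 PM UTC.
Add 10 hours and 34 minutes leg 2 → 9:26 AM UTC (Dec 12).
Halifax is UTC−4:00, so local arrival = 9:26 AM − 4:00 = 5:26 AM on Dec 12.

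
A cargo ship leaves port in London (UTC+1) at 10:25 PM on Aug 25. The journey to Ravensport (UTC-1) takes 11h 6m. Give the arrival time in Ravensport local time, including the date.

Ravensport is 2:00 behind London.
After 11 hours and 6 minutes it is 9:31 AM (Aug 26) in London.
Shift by the zone difference: 9:31 AM − 2:00 = 7:31 AM on Aug 26 in Ravensport.

7:31 AM on Aug 26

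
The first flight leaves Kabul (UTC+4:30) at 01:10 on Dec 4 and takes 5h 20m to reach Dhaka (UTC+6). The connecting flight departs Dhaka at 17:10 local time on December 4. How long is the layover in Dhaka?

9 hours 10 minutes

Convert departure to UTC: 01:10 − 4:30 = 20:40 UTC on Dec 3.
Add 5 hours 20 minutes flight time → 02:00 UTC (Dec 4).
Dhaka is UTC+6:00, so local arrival = 02:00 + 6:00 = 08:00 on Dec 4.
Layover = 17:10 − 08:00 = 9 hours 10 minutes.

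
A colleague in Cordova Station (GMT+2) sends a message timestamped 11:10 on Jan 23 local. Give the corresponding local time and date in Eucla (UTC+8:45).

Eucla is 6:45 ahead of Cordova Station.
Shift by the zone difference: 11:10 + 6:45 = 17:55 on Jan 23 in Eucla.

17:55 on January 23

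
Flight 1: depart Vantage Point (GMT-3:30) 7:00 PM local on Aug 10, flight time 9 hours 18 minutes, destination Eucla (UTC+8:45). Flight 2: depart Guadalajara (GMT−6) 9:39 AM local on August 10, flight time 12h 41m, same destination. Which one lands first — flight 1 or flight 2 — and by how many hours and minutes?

Flight 1 in UTC: 7:00 PM + 3:30 = 10:30 PM on Aug 10.
+9 hours 18 minutes → arrive 7:48 AM UTC on Aug 11.
Flight 2 in UTC: 9:39 AM + 6:00 = 3:39 PM on Aug 10.
+12 hours 41 minutes → arrive 4:20 AM UTC on Aug 11.
Flight 2 lands earlier by 3 hours 28 minutes.

the second, by 3 hours 28 minutes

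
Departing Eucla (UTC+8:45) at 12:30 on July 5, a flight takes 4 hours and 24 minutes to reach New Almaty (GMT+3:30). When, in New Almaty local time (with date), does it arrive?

Convert departure to UTC: 12:30 − 8:45 = 03:45 UTC on Jul 5.
Add 4 hours 24 minutes travel time → 08:09 UTC.
New Almaty is UTC+3:30, so local arrival = 08:09 + 3:30 = 11:39 on Jul 5.

11:39 on Jul 5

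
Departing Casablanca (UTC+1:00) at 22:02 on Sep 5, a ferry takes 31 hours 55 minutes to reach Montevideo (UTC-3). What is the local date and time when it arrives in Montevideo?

01:57 on Sep 7

Convert departure to UTC: 22:02 − 1:00 = 21:02 UTC on Sep 5.
Add 31 hours 55 minutes travel time → 04:57 UTC (Sep 7).
Montevideo is UTC−3:00, so local arrival = 04:57 − 3:00 = 01:57 on Sep 7.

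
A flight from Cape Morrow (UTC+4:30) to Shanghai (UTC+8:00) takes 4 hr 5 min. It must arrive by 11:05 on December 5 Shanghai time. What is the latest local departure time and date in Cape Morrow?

Target arrival in UTC: 11:05 − 8:00 = 03:05 on Dec 5.
Subtract 4 hours 5 minutes → departure 23:00 UTC on Dec 4.
Cape Morrow is UTC+4:30: 23:00 + 4:30 = 03:30 on Dec 5.

03:30 on Dec 5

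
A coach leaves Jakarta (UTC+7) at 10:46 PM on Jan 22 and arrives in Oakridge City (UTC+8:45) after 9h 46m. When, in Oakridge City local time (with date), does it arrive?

Convert departure to UTC: 10:46 PM − 7:00 = 3:46 PM UTC on Jan 22.
Add 9 hours and 46 minutes travel time → 1:32 AM UTC (Jan 23).
Oakridge City is UTC+8:45, so local arrival = 1:32 AM + 8:45 = 10:17 AM on Jan 23.

10:17 AM on Jan 23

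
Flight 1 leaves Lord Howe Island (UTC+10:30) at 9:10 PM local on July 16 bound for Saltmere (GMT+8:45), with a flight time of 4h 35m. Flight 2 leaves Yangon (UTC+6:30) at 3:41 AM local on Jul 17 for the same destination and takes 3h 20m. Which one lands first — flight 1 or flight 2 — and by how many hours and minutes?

the first, by 9 hours 16 minutes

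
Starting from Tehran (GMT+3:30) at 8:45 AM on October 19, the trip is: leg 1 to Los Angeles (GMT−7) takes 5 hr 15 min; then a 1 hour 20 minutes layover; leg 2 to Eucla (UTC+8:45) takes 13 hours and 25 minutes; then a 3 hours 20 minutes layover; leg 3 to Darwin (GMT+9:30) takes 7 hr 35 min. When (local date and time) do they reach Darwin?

9:40 PM on Oct 20

Convert departure to UTC: 8:45 AM − 3:30 = 5:15 AM UTC on Oct 19.
Add 5 hours and 15 minutes leg 1 → 10:30 AM UTC.
Add 1 hour and 20 minutes layover in Los Angeles → 11:50 AM UTC.
Add 13 hours 25 minutes leg 2 → 1:15 AM UTC (Oct 20).
Add 3 hours and 20 minutes layover in Eucla → 4:35 AM UTC.
Add 7 hours 35 minutes leg 3 → 12:10 PM UTC.
Darwin is UTC+9:30, so local arrival = 12:10 PM + 9:30 = 9:40 PM on Oct 20.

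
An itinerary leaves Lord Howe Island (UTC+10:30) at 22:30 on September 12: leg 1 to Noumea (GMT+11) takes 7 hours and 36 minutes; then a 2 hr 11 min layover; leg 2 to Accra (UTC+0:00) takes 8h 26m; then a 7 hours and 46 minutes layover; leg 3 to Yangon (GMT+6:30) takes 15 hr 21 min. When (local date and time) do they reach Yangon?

Convert departure to UTC: 22:30 − 10:30 = 12:00 UTC on Sep 12.
Add 7 hours 36 minutes leg 1 → 19:36 UTC.
Add 2 hours and 11 minutes layover in Noumea → 21:47 UTC.
Add 8 hours and 26 minutes leg 2 → 06:13 UTC (Sep 13).
Add 7 hours and 46 minutes layover in Accra → 13:59 UTC.
Add 15 hours and 21 minutes leg 3 → 05:20 UTC (Sep 14).
Yangon is UTC+6:30, so local arrival = 05:20 + 6:30 = 11:50 on Sep 14.

11:50 on Sep 14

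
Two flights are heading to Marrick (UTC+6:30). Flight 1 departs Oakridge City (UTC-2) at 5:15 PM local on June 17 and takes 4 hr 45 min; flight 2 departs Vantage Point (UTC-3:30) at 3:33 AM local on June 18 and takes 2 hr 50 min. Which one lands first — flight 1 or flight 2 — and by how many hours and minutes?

the first, by 9 hours 53 minutes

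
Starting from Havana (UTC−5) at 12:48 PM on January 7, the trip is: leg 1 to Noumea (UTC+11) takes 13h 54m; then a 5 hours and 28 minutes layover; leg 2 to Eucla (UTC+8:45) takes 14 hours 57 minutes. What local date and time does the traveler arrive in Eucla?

Convert departure to UTC: 12:48 PM + 5:00 = 5:48 PM UTC on Jan 7.
Add 13 hours 54 minutes leg 1 → 7:42 AM UTC (Jan 8).
Add 5 hours and 28 minutes layover in Noumea → 1:10 PM UTC.
Add 14 hours and 57 minutes leg 2 → 4:07 AM UTC (Jan 9).
Eucla is UTC+8:45, so local arrival = 4:07 AM + 8:45 = 12:52 PM on Jan 9.

12:52 PM on Jan 9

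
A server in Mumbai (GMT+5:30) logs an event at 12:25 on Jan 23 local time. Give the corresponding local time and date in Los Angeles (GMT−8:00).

In UTC: 12:25 − 5:30 = 06:55 on Jan 23.
Los Angeles is UTC−8:00: 06:55 − 8:00 = 22:55 on Jan 22.

22:55 on January 22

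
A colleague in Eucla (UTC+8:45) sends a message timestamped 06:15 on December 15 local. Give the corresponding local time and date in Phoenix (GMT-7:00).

In UTC: 06:15 − 8:45 = 21:30 on Dec 14.
Phoenix is UTC−7:00: 21:30 − 7:00 = 14:30 on Dec 14.

14:30 on Dec 14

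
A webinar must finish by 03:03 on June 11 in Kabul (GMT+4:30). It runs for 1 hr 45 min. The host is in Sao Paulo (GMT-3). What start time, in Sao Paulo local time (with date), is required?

17:48 on June 10

Target end time in UTC: 03:03 − 4:30 = 22:33 on Jun 10.
Subtract 1 hour and 45 minutes → start 20:48 UTC on Jun 10.
Sao Paulo is UTC−3:00: 20:48 − 3:00 = 17:48 on Jun 10.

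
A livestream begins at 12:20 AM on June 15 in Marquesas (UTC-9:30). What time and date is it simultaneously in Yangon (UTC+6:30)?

4:20 PM on Jun 15

In UTC: 12:20 AM + 9:30 = 9:50 AM on Jun 15.
Yangon is UTC+6:30: 9:50 AM + 6:30 = 4:20 PM on Jun 15.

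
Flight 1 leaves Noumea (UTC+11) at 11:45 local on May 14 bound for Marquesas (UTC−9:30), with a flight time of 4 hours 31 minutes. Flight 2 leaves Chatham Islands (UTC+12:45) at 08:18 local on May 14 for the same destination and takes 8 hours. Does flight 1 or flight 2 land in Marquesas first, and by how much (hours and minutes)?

Flight 1 in UTC: 11:45 − 11:00 = 00:45 on May 14.
+4 hours and 31 minutes → arrive 05:16 UTC on May 14.
Flight 2 in UTC: 08:18 − 12:45 = 19:33 on May 13.
+8 hours → arrive 03:33 UTC on May 14.
Flight 2 lands earlier by 1 hour 43 minutes.

the second, by 1 hour 43 minutes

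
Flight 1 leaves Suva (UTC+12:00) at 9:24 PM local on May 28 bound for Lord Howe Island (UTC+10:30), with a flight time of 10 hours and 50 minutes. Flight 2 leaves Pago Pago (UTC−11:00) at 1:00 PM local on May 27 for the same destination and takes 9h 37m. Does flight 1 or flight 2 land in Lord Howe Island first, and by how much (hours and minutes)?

the second, by 10 hours 37 minutes

Flight 1 in UTC: 9:24 PM − 12:00 = 9:24 AM on May 28.
+10 hours 50 minutes → arrive 8:14 PM UTC on May 28.
Flight 2 in UTC: 1:00 PM + 11:00 = 12:00 AM on May 28.
+9 hours 37 minutes → arrive 9:37 AM UTC on May 28.
Flight 2 lands earlier by 10 hours 37 minutes.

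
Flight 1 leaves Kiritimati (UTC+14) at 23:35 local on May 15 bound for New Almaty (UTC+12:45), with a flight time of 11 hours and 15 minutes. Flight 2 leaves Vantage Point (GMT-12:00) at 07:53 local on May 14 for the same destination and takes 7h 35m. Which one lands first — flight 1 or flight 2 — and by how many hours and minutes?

the second, by 17 hours 22 minutes

Flight 1 in UTC: 23:35 − 14:00 = 09:35 on May 15.
+11 hours 15 minutes → arrive 20:50 UTC on May 15.
Flight 2 in UTC: 07:53 + 12:00 = 19:53 on May 14.
+7 hours 35 minutes → arrive 03:28 UTC on May 15.
Flight 2 lands earlier by 17 hours 22 minutes.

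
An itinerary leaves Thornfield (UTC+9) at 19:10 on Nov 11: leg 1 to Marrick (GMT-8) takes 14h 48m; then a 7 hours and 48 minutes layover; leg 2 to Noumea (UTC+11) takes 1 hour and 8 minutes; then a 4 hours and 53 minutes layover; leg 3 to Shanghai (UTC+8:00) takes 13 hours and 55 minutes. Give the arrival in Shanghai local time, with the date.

12:42 on November 13

Convert departure to UTC: 19:10 − 9:00 = 10:10 UTC on Nov 11.
Add 14 hours 48 minutes leg 1 → 00:58 UTC (Nov 12).
Add 7 hours 48 minutes layover in Marrick → 08:46 UTC.
Add 1 hour and 8 minutes leg 2 → 09:54 UTC.
Add 4 hours and 53 minutes layover in Noumea → 14:47 UTC.
Add 13 hours 55 minutes leg 3 → 04:42 UTC (Nov 13).
Shanghai is UTC+8:00, so local arrival = 04:42 + 8:00 = 12:42 on Nov 13.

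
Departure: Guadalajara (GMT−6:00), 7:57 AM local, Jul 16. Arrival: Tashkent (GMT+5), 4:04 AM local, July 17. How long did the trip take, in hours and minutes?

9 hours 7 minutes

Departure in UTC: 7:57 AM + 6:00 = 1:57 PM on Jul 16.
Arrival in UTC: 4:04 AM − 5:00 = 11:04 PM on Jul 16.
Elapsed = 11:04 PM − 1:57 PM = 9 hours 7 minutes.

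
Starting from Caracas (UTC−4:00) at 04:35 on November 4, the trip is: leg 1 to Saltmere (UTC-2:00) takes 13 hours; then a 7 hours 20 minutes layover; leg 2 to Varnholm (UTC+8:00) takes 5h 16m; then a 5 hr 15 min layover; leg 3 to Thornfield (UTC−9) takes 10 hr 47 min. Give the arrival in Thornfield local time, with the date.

Convert departure to UTC: 04:35 + 4:00 = 08:35 UTC on Nov 4.
Add 13 hours leg 1 → 21:35 UTC.
Add 7 hours and 20 minutes layover in Saltmere → 04:55 UTC (Nov 5).
Add 5 hours 16 minutes leg 2 → 10:11 UTC.
Add 5 hours and 15 minutes layover in Varnholm → 15:26 UTC.
Add 10 hours and 47 minutes leg 3 → 02:13 UTC (Nov 6).
Thornfield is UTC−9:00, so local arrival = 02:13 − 9:00 = 17:13 on Nov 5.

17:13 on Nov 5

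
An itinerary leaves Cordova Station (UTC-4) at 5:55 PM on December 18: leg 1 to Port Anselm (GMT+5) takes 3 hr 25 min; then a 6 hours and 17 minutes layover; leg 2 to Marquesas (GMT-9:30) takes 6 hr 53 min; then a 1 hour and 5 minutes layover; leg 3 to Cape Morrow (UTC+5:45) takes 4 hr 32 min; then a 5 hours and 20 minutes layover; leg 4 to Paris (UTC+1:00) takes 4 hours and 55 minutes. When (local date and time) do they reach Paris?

7:22 AM on December 20

Convert departure to UTC: 5:55 PM + 4:00 = 9:55 PM UTC on Dec 18.
Add 3 hours and 25 minutes leg 1 → 1:20 AM UTC (Dec 19).
Add 6 hours 17 minutes layover in Port Anselm → 7:37 AM UTC.
Add 6 hours 53 minutes leg 2 → 2:30 PM UTC.
Add 1 hour 5 minutes layover in Marquesas → 3:35 PM UTC.
Add 4 hours 32 minutes leg 3 → 8:07 PM UTC.
Add 5 hours and 20 minutes layover in Cape Morrow → 1:27 AM UTC (Dec 20).
Add 4 hours and 55 minutes leg 4 → 6:22 AM UTC.
Paris is UTC+1:00, so local arrival = 6:22 AM + 1:00 = 7:22 AM on Dec 20.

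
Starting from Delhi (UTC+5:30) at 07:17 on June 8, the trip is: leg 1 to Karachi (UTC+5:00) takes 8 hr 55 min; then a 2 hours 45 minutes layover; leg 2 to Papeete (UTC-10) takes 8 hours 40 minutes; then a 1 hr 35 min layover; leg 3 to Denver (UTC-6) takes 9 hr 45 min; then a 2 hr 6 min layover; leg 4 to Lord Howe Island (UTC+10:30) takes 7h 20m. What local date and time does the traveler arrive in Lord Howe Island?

Convert departure to UTC: 07:17 − 5:30 = 01:47 UTC on Jun 8.
Add 8 hours and 55 minutes leg 1 → 10:42 UTC.
Add 2 hours 45 minutes layover in Karachi → 13:27 UTC.
Add 8 hours and 40 minutes leg 2 → 22:07 UTC.
Add 1 hour and 35 minutes layover in Papeete → 23:42 UTC.
Add 9 hours and 45 minutes leg 3 → 09:27 UTC (Jun 9).
Add 2 hours and 6 minutes layover in Denver → 11:33 UTC.
Add 7 hours 20 minutes leg 4 → 18:53 UTC.
Lord Howe Island is UTC+10:30, so local arrival = 18:53 + 10:30 = 05:23 on Jun 10.

05:23 on June 10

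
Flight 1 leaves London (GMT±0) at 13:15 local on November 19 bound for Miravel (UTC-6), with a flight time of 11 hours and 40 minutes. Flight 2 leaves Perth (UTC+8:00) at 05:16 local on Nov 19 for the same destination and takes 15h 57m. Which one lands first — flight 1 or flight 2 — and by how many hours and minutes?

Flight 1 departs at 13:15 UTC (Nov 19).
+11 hours and 40 minutes → arrive 00:55 UTC on Nov 20.
Flight 2 in UTC: 05:16 − 8:00 = 21:16 on Nov 18.
+15 hours and 57 minutes → arrive 13:13 UTC on Nov 19.
Flight 2 lands earlier by 11 hours 42 minutes.

the second, by 11 hours 42 minutes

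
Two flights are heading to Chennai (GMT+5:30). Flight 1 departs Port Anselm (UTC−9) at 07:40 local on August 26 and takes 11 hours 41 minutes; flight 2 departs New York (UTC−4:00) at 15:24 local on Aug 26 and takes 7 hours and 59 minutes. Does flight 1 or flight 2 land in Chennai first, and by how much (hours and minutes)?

Flight 1 in UTC: 07:40 + 9:00 = 16:40 on Aug 26.
+11 hours and 41 minutes → arrive 04:21 UTC on Aug 27.
Flight 2 in UTC: 15:24 + 4:00 = 19:24 on Aug 26.
+7 hours 59 minutes → arrive 03:23 UTC on Aug 27.
Flight 2 lands earlier by 58 minutes.

the second, by 58 minutes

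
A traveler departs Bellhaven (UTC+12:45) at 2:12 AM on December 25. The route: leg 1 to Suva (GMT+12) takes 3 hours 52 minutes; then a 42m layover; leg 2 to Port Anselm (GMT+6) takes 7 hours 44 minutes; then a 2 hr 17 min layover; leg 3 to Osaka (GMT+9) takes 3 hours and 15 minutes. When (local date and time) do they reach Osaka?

Convert departure to UTC: 2:12 AM − 12:45 = 1:27 PM UTC on Dec 24.
Add 3 hours 52 minutes leg 1 → 5:19 PM UTC.
Add 42 minutes layover in Suva → 6:01 PM UTC.
Add 7 hours and 44 minutes leg 2 → 1:45 AM UTC (Dec 25).
Add 2 hours 17 minutes layover in Port Anselm → 4:02 AM UTC.
Add 3 hours and 15 minutes leg 3 → 7:17 AM UTC.
Osaka is UTC+9:00, so local arrival = 7:17 AM + 9:00 = 4:17 PM on Dec 25.

4:17 PM on December 25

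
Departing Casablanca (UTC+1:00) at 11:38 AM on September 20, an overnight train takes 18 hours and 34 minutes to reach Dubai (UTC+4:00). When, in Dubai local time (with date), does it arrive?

9:12 AM on September 21

Convert departure to UTC: 11:38 AM − 1:00 = 10:38 AM UTC on Sep 20.
Add 18 hours 34 minutes travel time → 5:12 AM UTC (Sep 21).
Dubai is UTC+4:00, so local arrival = 5:12 AM + 4:00 = 9:12 AM on Sep 21.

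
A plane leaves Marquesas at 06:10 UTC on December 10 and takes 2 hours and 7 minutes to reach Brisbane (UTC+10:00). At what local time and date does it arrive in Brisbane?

Departure is given in UTC: 06:10 on Dec 10.
Add 2 hours 7 minutes → 08:17 UTC.
Brisbane is UTC+10:00: 08:17 + 10:00 = 18:17 on Dec 10.

18:17 on Dec 10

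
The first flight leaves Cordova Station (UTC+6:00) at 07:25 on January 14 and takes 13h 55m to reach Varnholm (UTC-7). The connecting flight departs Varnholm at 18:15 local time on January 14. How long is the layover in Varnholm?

9 hours 55 minutes

Convert departure to UTC: 07:25 − 6:00 = 01:25 UTC on Jan 14.
Add 13 hours 55 minutes flight time → 15:20 UTC.
Varnholm is UTC−7:00, so local arrival = 15:20 − 7:00 = 08:20 on Jan 14.
Layover = 18:15 − 08:20 = 9 hours 55 minutes.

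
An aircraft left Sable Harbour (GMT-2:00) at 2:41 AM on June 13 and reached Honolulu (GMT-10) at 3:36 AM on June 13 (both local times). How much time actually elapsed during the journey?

8 hours 55 minutes

Honolulu is 8:00 behind Sable Harbour.
Clock-face elapsed time (ignoring zones) is 55 minutes.
Actual elapsed = 55 minutes + 8:00 = 8 hours 55 minutes.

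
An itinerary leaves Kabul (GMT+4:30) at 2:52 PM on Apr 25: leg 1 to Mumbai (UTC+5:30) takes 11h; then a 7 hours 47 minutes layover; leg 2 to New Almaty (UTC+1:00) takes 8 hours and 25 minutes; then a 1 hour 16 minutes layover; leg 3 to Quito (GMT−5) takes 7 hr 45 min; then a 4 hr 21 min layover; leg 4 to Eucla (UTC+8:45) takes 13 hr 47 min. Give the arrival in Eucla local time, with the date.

1:28 AM on April 28

Convert departure to UTC: 2:52 PM − 4:30 = 10:22 AM UTC on Apr 25.
Add 11 hours leg 1 → 9:22 PM UTC.
Add 7 hours and 47 minutes layover in Mumbai → 5:09 AM UTC (Apr 26).
Add 8 hours and 25 minutes leg 2 → 1:34 PM UTC.
Add 1 hour and 16 minutes layover in New Almaty → 2:50 PM UTC.
Add 7 hours 45 minutes leg 3 → 10:35 PM UTC.
Add 4 hours 21 minutes layover in Quito → 2:56 AM UTC (Apr 27).
Add 13 hours 47 minutes leg 4 → 4:43 PM UTC.
Eucla is UTC+8:45, so local arrival = 4:43 PM + 8:45 = 1:28 AM on Apr 28.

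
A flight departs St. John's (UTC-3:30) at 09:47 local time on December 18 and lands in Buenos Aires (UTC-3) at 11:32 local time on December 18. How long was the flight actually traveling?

Departure in UTC: 09:47 + 3:30 = 13:17 on Dec 18.
Arrival in UTC: 11:32 + 3:00 = 14:32 on Dec 18.
Elapsed = 14:32 − 13:17 = 1 hour 15 minutes.

1 hour 15 minutes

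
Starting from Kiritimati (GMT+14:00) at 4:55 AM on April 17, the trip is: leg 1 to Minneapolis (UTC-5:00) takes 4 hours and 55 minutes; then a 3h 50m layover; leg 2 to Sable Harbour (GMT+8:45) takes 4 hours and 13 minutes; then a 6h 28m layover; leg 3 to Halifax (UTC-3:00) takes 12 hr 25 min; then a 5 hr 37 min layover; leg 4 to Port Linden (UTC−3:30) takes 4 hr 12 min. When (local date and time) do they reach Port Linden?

Convert departure to UTC: 4:55 AM − 14:00 = 2:55 PM UTC on Apr 16.
Add 4 hours 55 minutes leg 1 → 7:50 PM UTC.
Add 3 hours 50 minutes layover in Minneapolis → 11:40 PM UTC.
Add 4 hours 13 minutes leg 2 → 3:53 AM UTC (Apr 17).
Add 6 hours and 28 minutes layover in Sable Harbour → 10:21 AM UTC.
Add 12 hours and 25 minutes leg 3 → 10:46 PM UTC.
Add 5 hours 37 minutes layover in Halifax → 4:23 AM UTC (Apr 18).
Add 4 hours 12 minutes leg 4 → 8:35 AM UTC.
Port Linden is UTC−3:30, so local arrival = 8:35 AM − 3:30 = 5:05 AM on Apr 18.

5:05 AM on Apr 18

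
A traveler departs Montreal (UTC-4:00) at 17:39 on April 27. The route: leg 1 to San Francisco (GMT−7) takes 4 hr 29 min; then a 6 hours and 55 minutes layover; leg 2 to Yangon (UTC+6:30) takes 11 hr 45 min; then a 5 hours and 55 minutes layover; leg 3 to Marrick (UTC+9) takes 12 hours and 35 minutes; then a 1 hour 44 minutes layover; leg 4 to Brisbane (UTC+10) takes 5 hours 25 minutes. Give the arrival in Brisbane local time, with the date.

08:27 on Apr 30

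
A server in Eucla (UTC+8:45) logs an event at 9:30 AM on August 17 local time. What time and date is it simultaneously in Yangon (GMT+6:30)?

7:15 AM on August 17

In UTC: 9:30 AM − 8:45 = 12:45 AM on Aug 17.
Yangon is UTC+6:30: 12:45 AM + 6:30 = 7:15 AM on Aug 17.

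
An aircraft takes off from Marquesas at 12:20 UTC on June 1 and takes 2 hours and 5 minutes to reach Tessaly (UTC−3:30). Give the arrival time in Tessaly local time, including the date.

10:55 on June 1

Departure is given in UTC: 12:20 on Jun 1.
Add 2 hours 5 minutes → 14:25 UTC.
Tessaly is UTC−3:30: 14:25 − 3:30 = 10:55 on Jun 1.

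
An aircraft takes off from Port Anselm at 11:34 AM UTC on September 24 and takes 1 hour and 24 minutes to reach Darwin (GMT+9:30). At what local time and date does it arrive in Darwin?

10:28 PM on September 24

Departure is given in UTC: 11:34 AM on Sep 24.
Add 1 hour and 24 minutes → 12:58 PM UTC.
Darwin is UTC+9:30: 12:58 PM + 9:30 = 10:28 PM on Sep 24.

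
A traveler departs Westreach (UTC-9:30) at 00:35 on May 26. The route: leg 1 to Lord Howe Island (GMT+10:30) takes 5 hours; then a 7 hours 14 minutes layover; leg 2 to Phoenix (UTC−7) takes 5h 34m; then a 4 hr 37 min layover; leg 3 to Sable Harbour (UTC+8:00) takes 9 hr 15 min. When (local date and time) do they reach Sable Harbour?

Convert departure to UTC: 00:35 + 9:30 = 10:05 UTC on May 26.
Add 5 hours leg 1 → 15:05 UTC.
Add 7 hours 14 minutes layover in Lord Howe Island → 22:19 UTC.
Add 5 hours and 34 minutes leg 2 → 03:53 UTC (May 27).
Add 4 hours 37 minutes layover in Phoenix → 08:30 UTC.
Add 9 hours and 15 minutes leg 3 → 17:45 UTC.
Sable Harbour is UTC+8:00, so local arrival = 17:45 + 8:00 = 01:45 on May 28.

01:45 on May 28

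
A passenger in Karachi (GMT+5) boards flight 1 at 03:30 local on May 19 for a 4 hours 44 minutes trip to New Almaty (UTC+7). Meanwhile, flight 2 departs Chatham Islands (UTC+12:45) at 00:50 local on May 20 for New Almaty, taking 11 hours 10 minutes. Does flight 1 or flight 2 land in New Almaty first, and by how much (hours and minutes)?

Flight 1 in UTC: 03:30 − 5:00 = 22:30 on May 18.
+4 hours and 44 minutes → arrive 03:14 UTC on May 19.
Flight 2 in UTC: 00:50 − 12:45 = 12:05 on May 19.
+11 hours 10 minutes → arrive 23:15 UTC on May 19.
Flight 1 lands earlier by 20 hours 1 minute.

the first, by 20 hours 1 minute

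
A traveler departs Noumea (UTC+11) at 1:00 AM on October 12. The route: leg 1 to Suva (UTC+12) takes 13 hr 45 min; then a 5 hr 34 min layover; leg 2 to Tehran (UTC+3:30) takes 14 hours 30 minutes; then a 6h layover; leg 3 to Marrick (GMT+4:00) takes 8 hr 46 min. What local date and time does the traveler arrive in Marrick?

Convert departure to UTC: 1:00 AM − 11:00 = 2:00 PM UTC on Oct 11.
Add 13 hours 45 minutes leg 1 → 3:45 AM UTC (Oct 12).
Add 5 hours 34 minutes layover in Suva → 9:19 AM UTC.
Add 14 hours and 30 minutes leg 2 → 11:49 PM UTC.
Add 6 hours layover in Tehran → 5:49 AM UTC (Oct 13).
Add 8 hours and 46 minutes leg 3 → 2:35 PM UTC.
Marrick is UTC+4:00, so local arrival = 2:35 PM + 4:00 = 6:35 PM on Oct 13.

6:35 PM on October 13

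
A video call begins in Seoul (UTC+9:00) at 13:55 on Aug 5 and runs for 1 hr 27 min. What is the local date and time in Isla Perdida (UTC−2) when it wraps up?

04:22 on August 5

Isla Perdida is 11:00 behind Seoul.
After 1 hour and 27 minutes it is 15:22 in Seoul.
Shift by the zone difference: 15:22 − 11:00 = 04:22 on Aug 5 in Isla Perdida.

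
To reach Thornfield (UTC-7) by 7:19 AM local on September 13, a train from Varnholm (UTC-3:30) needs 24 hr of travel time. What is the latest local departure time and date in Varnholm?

10:49 AM on September 12

Target arrival in UTC: 7:19 AM + 7:00 = 2:19 PM on Sep 13.
Subtract 24 hours → departure 2:19 PM UTC on Sep 12.
Varnholm is UTC−3:30: 2:19 PM − 3:30 = 10:49 AM on Sep 12.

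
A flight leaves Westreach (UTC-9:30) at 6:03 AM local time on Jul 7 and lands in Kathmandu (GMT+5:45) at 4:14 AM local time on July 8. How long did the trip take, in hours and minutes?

6 hours 56 minutes

Departure in UTC: 6:03 AM + 9:30 = 3:33 PM on Jul 7.
Arrival in UTC: 4:14 AM − 5:45 = 10:29 PM on Jul 7.
Elapsed = 10:29 PM − 3:33 PM = 6 hours 56 minutes.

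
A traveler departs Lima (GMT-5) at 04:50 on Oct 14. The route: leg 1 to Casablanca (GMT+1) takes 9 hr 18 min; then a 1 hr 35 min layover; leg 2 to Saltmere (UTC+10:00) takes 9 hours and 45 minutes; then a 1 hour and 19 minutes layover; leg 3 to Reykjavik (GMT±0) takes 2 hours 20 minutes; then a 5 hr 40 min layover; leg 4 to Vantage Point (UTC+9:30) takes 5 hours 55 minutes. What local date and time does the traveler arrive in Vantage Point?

07:12 on Oct 16

Convert departure to UTC: 04:50 + 5:00 = 09:50 UTC on Oct 14.
Add 9 hours and 18 minutes leg 1 → 19:08 UTC.
Add 1 hour and 35 minutes layover in Casablanca → 20:43 UTC.
Add 9 hours and 45 minutes leg 2 → 06:28 UTC (Oct 15).
Add 1 hour and 19 minutes layover in Saltmere → 07:47 UTC.
Add 2 hours 20 minutes leg 3 → 10:07 UTC.
Add 5 hours and 40 minutes layover in Reykjavik → 15:47 UTC.
Add 5 hours and 55 minutes leg 4 → 21:42 UTC.
Vantage Point is UTC+9:30, so local arrival = 21:42 + 9:30 = 07:12 on Oct 16.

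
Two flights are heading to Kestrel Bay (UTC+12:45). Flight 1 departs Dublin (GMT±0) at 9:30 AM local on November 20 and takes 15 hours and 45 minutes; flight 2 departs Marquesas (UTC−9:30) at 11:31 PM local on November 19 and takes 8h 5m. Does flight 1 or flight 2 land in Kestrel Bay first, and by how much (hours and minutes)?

the second, by 8 hours 9 minutes

Flight 1 departs at 9:30 AM UTC (Nov 20).
+15 hours 45 minutes → arrive 1:15 AM UTC on Nov 21.
Flight 2 in UTC: 11:31 PM + 9:30 = 9:01 AM on Nov 20.
+8 hours and 5 minutes → arrive 5:06 PM UTC on Nov 20.
Flight 2 lands earlier by 8 hours 9 minutes.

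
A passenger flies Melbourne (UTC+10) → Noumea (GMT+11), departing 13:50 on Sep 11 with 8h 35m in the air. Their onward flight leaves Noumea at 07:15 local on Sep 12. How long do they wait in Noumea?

Convert departure to UTC: 13:50 − 10:00 = 03:50 UTC on Sep 11.
Add 8 hours and 35 minutes flight time → 12:25 UTC.
Noumea is UTC+11:00, so local arrival = 12:25 + 11:00 = 23:25 on Sep 11.
Layover = 07:15 − 23:25 (+1 day) = 7 hours 50 minutes.

7 hours 50 minutes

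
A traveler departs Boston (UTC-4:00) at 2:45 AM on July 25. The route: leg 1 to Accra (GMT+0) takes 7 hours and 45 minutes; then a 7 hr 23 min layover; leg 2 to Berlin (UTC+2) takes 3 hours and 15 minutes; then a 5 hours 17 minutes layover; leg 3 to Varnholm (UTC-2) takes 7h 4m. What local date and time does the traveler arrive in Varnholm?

11:29 AM on July 26

Convert departure to UTC: 2:45 AM + 4:00 = 6:45 AM UTC on Jul 25.
Add 7 hours 45 minutes leg 1 → 2:30 PM UTC.
Add 7 hours and 23 minutes layover in Accra → 9:53 PM UTC.
Add 3 hours and 15 minutes leg 2 → 1:08 AM UTC (Jul 26).
Add 5 hours 17 minutes layover in Berlin → 6:25 AM UTC.
Add 7 hours and 4 minutes leg 3 → 1:29 PM UTC.
Varnholm is UTC−2:00, so local arrival = 1:29 PM − 2:00 = 11:29 AM on Jul 26.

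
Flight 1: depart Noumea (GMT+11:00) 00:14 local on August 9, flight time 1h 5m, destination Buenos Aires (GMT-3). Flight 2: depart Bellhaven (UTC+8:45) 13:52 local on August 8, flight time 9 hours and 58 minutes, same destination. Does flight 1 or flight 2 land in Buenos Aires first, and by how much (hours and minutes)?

the first, by 46 minutes

Flight 1 in UTC: 00:14 − 11:00 = 13:14 on Aug 8.
+1 hour and 5 minutes → arrive 14:19 UTC on Aug 8.
Flight 2 in UTC: 13:52 − 8:45 = 05:07 on Aug 8.
+9 hours and 58 minutes → arrive 15:05 UTC on Aug 8.
Flight 1 lands earlier by 46 minutes.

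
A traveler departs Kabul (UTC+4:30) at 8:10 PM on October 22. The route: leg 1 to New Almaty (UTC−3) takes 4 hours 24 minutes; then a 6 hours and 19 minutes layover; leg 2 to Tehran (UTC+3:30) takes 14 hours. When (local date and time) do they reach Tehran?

Convert departure to UTC: 8:10 PM − 4:30 = 3:40 PM UTC on Oct 22.
Add 4 hours 24 minutes leg 1 → 8:04 PM UTC.
Add 6 hours 19 minutes layover in New Almaty → 2:23 AM UTC (Oct 23).
Add 14 hours leg 2 → 4:23 PM UTC.
Tehran is UTC+3:30, so local arrival = 4:23 PM + 3:30 = 7:53 PM on Oct 23.

7:53 PM on October 23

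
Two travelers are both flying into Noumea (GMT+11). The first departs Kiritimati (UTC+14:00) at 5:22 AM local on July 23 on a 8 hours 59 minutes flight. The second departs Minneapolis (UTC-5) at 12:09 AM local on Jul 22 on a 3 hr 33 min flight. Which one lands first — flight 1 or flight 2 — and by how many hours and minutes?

Flight 1 in UTC: 5:22 AM − 14:00 = 3:22 PM on Jul 22.
+8 hours 59 minutes → arrive 12:21 AM UTC on Jul 23.
Flight 2 in UTC: 12:09 AM + 5:00 = 5:09 AM on Jul 22.
+3 hours 33 minutes → arrive 8:42 AM UTC on Jul 22.
Flight 2 lands earlier by 15 hours 39 minutes.

the second, by 15 hours 39 minutes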